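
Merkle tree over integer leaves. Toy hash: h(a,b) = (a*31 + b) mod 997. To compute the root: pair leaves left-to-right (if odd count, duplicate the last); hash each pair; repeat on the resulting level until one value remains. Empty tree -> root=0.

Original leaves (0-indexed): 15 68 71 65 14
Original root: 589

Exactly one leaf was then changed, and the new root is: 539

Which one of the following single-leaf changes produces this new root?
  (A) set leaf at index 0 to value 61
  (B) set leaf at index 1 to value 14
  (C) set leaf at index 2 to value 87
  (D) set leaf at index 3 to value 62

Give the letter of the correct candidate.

Original leaves: [15, 68, 71, 65, 14]
Target new root: 539
Try each candidate change and compute the resulting root:
Candidate A: set leaf[0] = 61 -> leaves = [61, 68, 71, 65, 14]
  L0: [61, 68, 71, 65, 14]
  L1: h(61,68)=(61*31+68)%997=962 h(71,65)=(71*31+65)%997=272 h(14,14)=(14*31+14)%997=448 -> [962, 272, 448]
  L2: h(962,272)=(962*31+272)%997=184 h(448,448)=(448*31+448)%997=378 -> [184, 378]
  L3: h(184,378)=(184*31+378)%997=100 -> [100]
  root = 100 != target 539
Candidate B: set leaf[1] = 14 -> leaves = [15, 14, 71, 65, 14]
  L0: [15, 14, 71, 65, 14]
  L1: h(15,14)=(15*31+14)%997=479 h(71,65)=(71*31+65)%997=272 h(14,14)=(14*31+14)%997=448 -> [479, 272, 448]
  L2: h(479,272)=(479*31+272)%997=166 h(448,448)=(448*31+448)%997=378 -> [166, 378]
  L3: h(166,378)=(166*31+378)%997=539 -> [539]
  root = 539 == target 539  ** MATCH **
Candidate C: set leaf[2] = 87 -> leaves = [15, 68, 87, 65, 14]
  L0: [15, 68, 87, 65, 14]
  L1: h(15,68)=(15*31+68)%997=533 h(87,65)=(87*31+65)%997=768 h(14,14)=(14*31+14)%997=448 -> [533, 768, 448]
  L2: h(533,768)=(533*31+768)%997=342 h(448,448)=(448*31+448)%997=378 -> [342, 378]
  L3: h(342,378)=(342*31+378)%997=13 -> [13]
  root = 13 != target 539
Candidate D: set leaf[3] = 62 -> leaves = [15, 68, 71, 62, 14]
  L0: [15, 68, 71, 62, 14]
  L1: h(15,68)=(15*31+68)%997=533 h(71,62)=(71*31+62)%997=269 h(14,14)=(14*31+14)%997=448 -> [533, 269, 448]
  L2: h(533,269)=(533*31+269)%997=840 h(448,448)=(448*31+448)%997=378 -> [840, 378]
  L3: h(840,378)=(840*31+378)%997=496 -> [496]
  root = 496 != target 539
Candidate B produces the target root.

Answer: B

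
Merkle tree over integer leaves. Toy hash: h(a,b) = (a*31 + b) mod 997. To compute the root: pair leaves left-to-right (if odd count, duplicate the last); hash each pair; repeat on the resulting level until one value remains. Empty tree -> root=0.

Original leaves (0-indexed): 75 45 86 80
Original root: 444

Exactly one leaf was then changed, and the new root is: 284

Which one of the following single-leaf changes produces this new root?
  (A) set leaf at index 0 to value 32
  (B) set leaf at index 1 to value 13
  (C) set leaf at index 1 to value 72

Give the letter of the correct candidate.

Answer: C

Derivation:
Original leaves: [75, 45, 86, 80]
Target new root: 284
Try each candidate change and compute the resulting root:
Candidate A: set leaf[0] = 32 -> leaves = [32, 45, 86, 80]
  L0: [32, 45, 86, 80]
  L1: h(32,45)=(32*31+45)%997=40 h(86,80)=(86*31+80)%997=752 -> [40, 752]
  L2: h(40,752)=(40*31+752)%997=995 -> [995]
  root = 995 != target 284
Candidate B: set leaf[1] = 13 -> leaves = [75, 13, 86, 80]
  L0: [75, 13, 86, 80]
  L1: h(75,13)=(75*31+13)%997=344 h(86,80)=(86*31+80)%997=752 -> [344, 752]
  L2: h(344,752)=(344*31+752)%997=449 -> [449]
  root = 449 != target 284
Candidate C: set leaf[1] = 72 -> leaves = [75, 72, 86, 80]
  L0: [75, 72, 86, 80]
  L1: h(75,72)=(75*31+72)%997=403 h(86,80)=(86*31+80)%997=752 -> [403, 752]
  L2: h(403,752)=(403*31+752)%997=284 -> [284]
  root = 284 == target 284  ** MATCH **
Candidate C produces the target root.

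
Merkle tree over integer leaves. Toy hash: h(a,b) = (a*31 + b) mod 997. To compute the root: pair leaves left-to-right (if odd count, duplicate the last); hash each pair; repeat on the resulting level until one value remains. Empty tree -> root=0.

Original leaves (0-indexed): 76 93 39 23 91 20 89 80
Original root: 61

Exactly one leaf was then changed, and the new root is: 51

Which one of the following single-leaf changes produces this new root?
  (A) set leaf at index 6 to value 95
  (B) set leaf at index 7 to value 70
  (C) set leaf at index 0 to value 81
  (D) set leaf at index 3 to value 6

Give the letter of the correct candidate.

Answer: B

Derivation:
Original leaves: [76, 93, 39, 23, 91, 20, 89, 80]
Target new root: 51
Try each candidate change and compute the resulting root:
Candidate A: set leaf[6] = 95 -> leaves = [76, 93, 39, 23, 91, 20, 95, 80]
  L0: [76, 93, 39, 23, 91, 20, 95, 80]
  L1: h(76,93)=(76*31+93)%997=455 h(39,23)=(39*31+23)%997=235 h(91,20)=(91*31+20)%997=847 h(95,80)=(95*31+80)%997=34 -> [455, 235, 847, 34]
  L2: h(455,235)=(455*31+235)%997=382 h(847,34)=(847*31+34)%997=369 -> [382, 369]
  L3: h(382,369)=(382*31+369)%997=247 -> [247]
  root = 247 != target 51
Candidate B: set leaf[7] = 70 -> leaves = [76, 93, 39, 23, 91, 20, 89, 70]
  L0: [76, 93, 39, 23, 91, 20, 89, 70]
  L1: h(76,93)=(76*31+93)%997=455 h(39,23)=(39*31+23)%997=235 h(91,20)=(91*31+20)%997=847 h(89,70)=(89*31+70)%997=835 -> [455, 235, 847, 835]
  L2: h(455,235)=(455*31+235)%997=382 h(847,835)=(847*31+835)%997=173 -> [382, 173]
  L3: h(382,173)=(382*31+173)%997=51 -> [51]
  root = 51 == target 51  ** MATCH **
Candidate C: set leaf[0] = 81 -> leaves = [81, 93, 39, 23, 91, 20, 89, 80]
  L0: [81, 93, 39, 23, 91, 20, 89, 80]
  L1: h(81,93)=(81*31+93)%997=610 h(39,23)=(39*31+23)%997=235 h(91,20)=(91*31+20)%997=847 h(89,80)=(89*31+80)%997=845 -> [610, 235, 847, 845]
  L2: h(610,235)=(610*31+235)%997=202 h(847,845)=(847*31+845)%997=183 -> [202, 183]
  L3: h(202,183)=(202*31+183)%997=463 -> [463]
  root = 463 != target 51
Candidate D: set leaf[3] = 6 -> leaves = [76, 93, 39, 6, 91, 20, 89, 80]
  L0: [76, 93, 39, 6, 91, 20, 89, 80]
  L1: h(76,93)=(76*31+93)%997=455 h(39,6)=(39*31+6)%997=218 h(91,20)=(91*31+20)%997=847 h(89,80)=(89*31+80)%997=845 -> [455, 218, 847, 845]
  L2: h(455,218)=(455*31+218)%997=365 h(847,845)=(847*31+845)%997=183 -> [365, 183]
  L3: h(365,183)=(365*31+183)%997=531 -> [531]
  root = 531 != target 51
Candidate B produces the target root.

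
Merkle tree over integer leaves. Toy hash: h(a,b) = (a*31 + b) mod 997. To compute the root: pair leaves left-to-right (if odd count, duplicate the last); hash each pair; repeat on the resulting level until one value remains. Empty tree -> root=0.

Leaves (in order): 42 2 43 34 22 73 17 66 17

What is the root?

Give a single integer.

L0: [42, 2, 43, 34, 22, 73, 17, 66, 17]
L1: h(42,2)=(42*31+2)%997=307 h(43,34)=(43*31+34)%997=370 h(22,73)=(22*31+73)%997=755 h(17,66)=(17*31+66)%997=593 h(17,17)=(17*31+17)%997=544 -> [307, 370, 755, 593, 544]
L2: h(307,370)=(307*31+370)%997=914 h(755,593)=(755*31+593)%997=70 h(544,544)=(544*31+544)%997=459 -> [914, 70, 459]
L3: h(914,70)=(914*31+70)%997=488 h(459,459)=(459*31+459)%997=730 -> [488, 730]
L4: h(488,730)=(488*31+730)%997=903 -> [903]

Answer: 903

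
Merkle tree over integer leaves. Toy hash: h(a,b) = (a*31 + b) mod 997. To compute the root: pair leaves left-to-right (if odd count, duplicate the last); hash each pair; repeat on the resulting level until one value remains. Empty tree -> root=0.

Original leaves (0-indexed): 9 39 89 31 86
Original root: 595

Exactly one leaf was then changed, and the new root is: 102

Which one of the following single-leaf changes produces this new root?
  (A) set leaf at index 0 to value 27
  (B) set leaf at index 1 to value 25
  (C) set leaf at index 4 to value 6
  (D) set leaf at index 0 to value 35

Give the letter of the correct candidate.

Original leaves: [9, 39, 89, 31, 86]
Target new root: 102
Try each candidate change and compute the resulting root:
Candidate A: set leaf[0] = 27 -> leaves = [27, 39, 89, 31, 86]
  L0: [27, 39, 89, 31, 86]
  L1: h(27,39)=(27*31+39)%997=876 h(89,31)=(89*31+31)%997=796 h(86,86)=(86*31+86)%997=758 -> [876, 796, 758]
  L2: h(876,796)=(876*31+796)%997=36 h(758,758)=(758*31+758)%997=328 -> [36, 328]
  L3: h(36,328)=(36*31+328)%997=447 -> [447]
  root = 447 != target 102
Candidate B: set leaf[1] = 25 -> leaves = [9, 25, 89, 31, 86]
  L0: [9, 25, 89, 31, 86]
  L1: h(9,25)=(9*31+25)%997=304 h(89,31)=(89*31+31)%997=796 h(86,86)=(86*31+86)%997=758 -> [304, 796, 758]
  L2: h(304,796)=(304*31+796)%997=250 h(758,758)=(758*31+758)%997=328 -> [250, 328]
  L3: h(250,328)=(250*31+328)%997=102 -> [102]
  root = 102 == target 102  ** MATCH **
Candidate C: set leaf[4] = 6 -> leaves = [9, 39, 89, 31, 6]
  L0: [9, 39, 89, 31, 6]
  L1: h(9,39)=(9*31+39)%997=318 h(89,31)=(89*31+31)%997=796 h(6,6)=(6*31+6)%997=192 -> [318, 796, 192]
  L2: h(318,796)=(318*31+796)%997=684 h(192,192)=(192*31+192)%997=162 -> [684, 162]
  L3: h(684,162)=(684*31+162)%997=429 -> [429]
  root = 429 != target 102
Candidate D: set leaf[0] = 35 -> leaves = [35, 39, 89, 31, 86]
  L0: [35, 39, 89, 31, 86]
  L1: h(35,39)=(35*31+39)%997=127 h(89,31)=(89*31+31)%997=796 h(86,86)=(86*31+86)%997=758 -> [127, 796, 758]
  L2: h(127,796)=(127*31+796)%997=745 h(758,758)=(758*31+758)%997=328 -> [745, 328]
  L3: h(745,328)=(745*31+328)%997=492 -> [492]
  root = 492 != target 102
Candidate B produces the target root.

Answer: B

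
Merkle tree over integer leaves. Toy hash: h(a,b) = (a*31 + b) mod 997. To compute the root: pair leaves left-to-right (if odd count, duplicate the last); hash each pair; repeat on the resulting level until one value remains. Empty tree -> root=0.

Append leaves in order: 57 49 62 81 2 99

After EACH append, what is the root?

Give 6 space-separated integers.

Answer: 57 819 454 473 759 872

Derivation:
After append 57 (leaves=[57]):
  L0: [57]
  root=57
After append 49 (leaves=[57, 49]):
  L0: [57, 49]
  L1: h(57,49)=(57*31+49)%997=819 -> [819]
  root=819
After append 62 (leaves=[57, 49, 62]):
  L0: [57, 49, 62]
  L1: h(57,49)=(57*31+49)%997=819 h(62,62)=(62*31+62)%997=987 -> [819, 987]
  L2: h(819,987)=(819*31+987)%997=454 -> [454]
  root=454
After append 81 (leaves=[57, 49, 62, 81]):
  L0: [57, 49, 62, 81]
  L1: h(57,49)=(57*31+49)%997=819 h(62,81)=(62*31+81)%997=9 -> [819, 9]
  L2: h(819,9)=(819*31+9)%997=473 -> [473]
  root=473
After append 2 (leaves=[57, 49, 62, 81, 2]):
  L0: [57, 49, 62, 81, 2]
  L1: h(57,49)=(57*31+49)%997=819 h(62,81)=(62*31+81)%997=9 h(2,2)=(2*31+2)%997=64 -> [819, 9, 64]
  L2: h(819,9)=(819*31+9)%997=473 h(64,64)=(64*31+64)%997=54 -> [473, 54]
  L3: h(473,54)=(473*31+54)%997=759 -> [759]
  root=759
After append 99 (leaves=[57, 49, 62, 81, 2, 99]):
  L0: [57, 49, 62, 81, 2, 99]
  L1: h(57,49)=(57*31+49)%997=819 h(62,81)=(62*31+81)%997=9 h(2,99)=(2*31+99)%997=161 -> [819, 9, 161]
  L2: h(819,9)=(819*31+9)%997=473 h(161,161)=(161*31+161)%997=167 -> [473, 167]
  L3: h(473,167)=(473*31+167)%997=872 -> [872]
  root=872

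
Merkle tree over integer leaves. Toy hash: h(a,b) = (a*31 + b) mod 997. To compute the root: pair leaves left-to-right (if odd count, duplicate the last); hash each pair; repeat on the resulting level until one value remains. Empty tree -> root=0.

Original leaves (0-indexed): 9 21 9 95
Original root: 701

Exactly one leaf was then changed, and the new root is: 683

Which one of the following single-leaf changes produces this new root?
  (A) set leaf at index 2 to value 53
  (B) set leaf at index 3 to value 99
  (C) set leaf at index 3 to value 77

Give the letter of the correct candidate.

Answer: C

Derivation:
Original leaves: [9, 21, 9, 95]
Target new root: 683
Try each candidate change and compute the resulting root:
Candidate A: set leaf[2] = 53 -> leaves = [9, 21, 53, 95]
  L0: [9, 21, 53, 95]
  L1: h(9,21)=(9*31+21)%997=300 h(53,95)=(53*31+95)%997=741 -> [300, 741]
  L2: h(300,741)=(300*31+741)%997=71 -> [71]
  root = 71 != target 683
Candidate B: set leaf[3] = 99 -> leaves = [9, 21, 9, 99]
  L0: [9, 21, 9, 99]
  L1: h(9,21)=(9*31+21)%997=300 h(9,99)=(9*31+99)%997=378 -> [300, 378]
  L2: h(300,378)=(300*31+378)%997=705 -> [705]
  root = 705 != target 683
Candidate C: set leaf[3] = 77 -> leaves = [9, 21, 9, 77]
  L0: [9, 21, 9, 77]
  L1: h(9,21)=(9*31+21)%997=300 h(9,77)=(9*31+77)%997=356 -> [300, 356]
  L2: h(300,356)=(300*31+356)%997=683 -> [683]
  root = 683 == target 683  ** MATCH **
Candidate C produces the target root.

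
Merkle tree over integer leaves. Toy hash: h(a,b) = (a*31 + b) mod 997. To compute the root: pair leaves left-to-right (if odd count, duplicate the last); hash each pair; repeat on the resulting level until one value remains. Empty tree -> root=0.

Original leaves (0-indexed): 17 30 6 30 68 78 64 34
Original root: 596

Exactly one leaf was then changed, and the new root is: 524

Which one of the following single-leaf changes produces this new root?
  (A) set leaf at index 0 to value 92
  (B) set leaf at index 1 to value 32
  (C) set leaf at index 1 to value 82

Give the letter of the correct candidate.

Answer: B

Derivation:
Original leaves: [17, 30, 6, 30, 68, 78, 64, 34]
Target new root: 524
Try each candidate change and compute the resulting root:
Candidate A: set leaf[0] = 92 -> leaves = [92, 30, 6, 30, 68, 78, 64, 34]
  L0: [92, 30, 6, 30, 68, 78, 64, 34]
  L1: h(92,30)=(92*31+30)%997=888 h(6,30)=(6*31+30)%997=216 h(68,78)=(68*31+78)%997=192 h(64,34)=(64*31+34)%997=24 -> [888, 216, 192, 24]
  L2: h(888,216)=(888*31+216)%997=825 h(192,24)=(192*31+24)%997=991 -> [825, 991]
  L3: h(825,991)=(825*31+991)%997=644 -> [644]
  root = 644 != target 524
Candidate B: set leaf[1] = 32 -> leaves = [17, 32, 6, 30, 68, 78, 64, 34]
  L0: [17, 32, 6, 30, 68, 78, 64, 34]
  L1: h(17,32)=(17*31+32)%997=559 h(6,30)=(6*31+30)%997=216 h(68,78)=(68*31+78)%997=192 h(64,34)=(64*31+34)%997=24 -> [559, 216, 192, 24]
  L2: h(559,216)=(559*31+216)%997=596 h(192,24)=(192*31+24)%997=991 -> [596, 991]
  L3: h(596,991)=(596*31+991)%997=524 -> [524]
  root = 524 == target 524  ** MATCH **
Candidate C: set leaf[1] = 82 -> leaves = [17, 82, 6, 30, 68, 78, 64, 34]
  L0: [17, 82, 6, 30, 68, 78, 64, 34]
  L1: h(17,82)=(17*31+82)%997=609 h(6,30)=(6*31+30)%997=216 h(68,78)=(68*31+78)%997=192 h(64,34)=(64*31+34)%997=24 -> [609, 216, 192, 24]
  L2: h(609,216)=(609*31+216)%997=152 h(192,24)=(192*31+24)%997=991 -> [152, 991]
  L3: h(152,991)=(152*31+991)%997=718 -> [718]
  root = 718 != target 524
Candidate B produces the target root.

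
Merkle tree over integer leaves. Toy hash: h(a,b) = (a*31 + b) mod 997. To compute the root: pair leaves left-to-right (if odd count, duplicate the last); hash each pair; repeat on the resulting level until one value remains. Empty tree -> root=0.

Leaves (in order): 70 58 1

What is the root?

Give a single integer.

L0: [70, 58, 1]
L1: h(70,58)=(70*31+58)%997=234 h(1,1)=(1*31+1)%997=32 -> [234, 32]
L2: h(234,32)=(234*31+32)%997=307 -> [307]

Answer: 307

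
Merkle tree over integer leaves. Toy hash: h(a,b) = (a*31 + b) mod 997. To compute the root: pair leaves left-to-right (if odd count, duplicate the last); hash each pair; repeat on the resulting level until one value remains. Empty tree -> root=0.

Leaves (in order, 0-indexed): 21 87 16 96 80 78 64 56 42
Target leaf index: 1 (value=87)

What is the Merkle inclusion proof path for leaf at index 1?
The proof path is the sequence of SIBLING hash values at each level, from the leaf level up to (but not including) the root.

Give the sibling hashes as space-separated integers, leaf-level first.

Answer: 21 592 581 396

Derivation:
L0 (leaves): [21, 87, 16, 96, 80, 78, 64, 56, 42], target index=1
L1: h(21,87)=(21*31+87)%997=738 [pair 0] h(16,96)=(16*31+96)%997=592 [pair 1] h(80,78)=(80*31+78)%997=564 [pair 2] h(64,56)=(64*31+56)%997=46 [pair 3] h(42,42)=(42*31+42)%997=347 [pair 4] -> [738, 592, 564, 46, 347]
  Sibling for proof at L0: 21
L2: h(738,592)=(738*31+592)%997=539 [pair 0] h(564,46)=(564*31+46)%997=581 [pair 1] h(347,347)=(347*31+347)%997=137 [pair 2] -> [539, 581, 137]
  Sibling for proof at L1: 592
L3: h(539,581)=(539*31+581)%997=341 [pair 0] h(137,137)=(137*31+137)%997=396 [pair 1] -> [341, 396]
  Sibling for proof at L2: 581
L4: h(341,396)=(341*31+396)%997=0 [pair 0] -> [0]
  Sibling for proof at L3: 396
Root: 0
Proof path (sibling hashes from leaf to root): [21, 592, 581, 396]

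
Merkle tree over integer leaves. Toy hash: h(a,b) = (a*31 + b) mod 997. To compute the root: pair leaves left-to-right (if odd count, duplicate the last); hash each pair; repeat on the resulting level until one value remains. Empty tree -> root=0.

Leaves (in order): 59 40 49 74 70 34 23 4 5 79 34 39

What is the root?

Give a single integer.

Answer: 18

Derivation:
L0: [59, 40, 49, 74, 70, 34, 23, 4, 5, 79, 34, 39]
L1: h(59,40)=(59*31+40)%997=872 h(49,74)=(49*31+74)%997=596 h(70,34)=(70*31+34)%997=210 h(23,4)=(23*31+4)%997=717 h(5,79)=(5*31+79)%997=234 h(34,39)=(34*31+39)%997=96 -> [872, 596, 210, 717, 234, 96]
L2: h(872,596)=(872*31+596)%997=709 h(210,717)=(210*31+717)%997=248 h(234,96)=(234*31+96)%997=371 -> [709, 248, 371]
L3: h(709,248)=(709*31+248)%997=293 h(371,371)=(371*31+371)%997=905 -> [293, 905]
L4: h(293,905)=(293*31+905)%997=18 -> [18]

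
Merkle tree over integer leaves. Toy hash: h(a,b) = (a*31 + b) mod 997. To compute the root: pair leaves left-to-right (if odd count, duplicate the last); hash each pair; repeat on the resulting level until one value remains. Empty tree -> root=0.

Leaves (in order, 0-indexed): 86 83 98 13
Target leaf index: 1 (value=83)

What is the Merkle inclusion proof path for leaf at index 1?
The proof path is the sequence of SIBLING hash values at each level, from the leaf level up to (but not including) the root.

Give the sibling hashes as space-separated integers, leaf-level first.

Answer: 86 60

Derivation:
L0 (leaves): [86, 83, 98, 13], target index=1
L1: h(86,83)=(86*31+83)%997=755 [pair 0] h(98,13)=(98*31+13)%997=60 [pair 1] -> [755, 60]
  Sibling for proof at L0: 86
L2: h(755,60)=(755*31+60)%997=534 [pair 0] -> [534]
  Sibling for proof at L1: 60
Root: 534
Proof path (sibling hashes from leaf to root): [86, 60]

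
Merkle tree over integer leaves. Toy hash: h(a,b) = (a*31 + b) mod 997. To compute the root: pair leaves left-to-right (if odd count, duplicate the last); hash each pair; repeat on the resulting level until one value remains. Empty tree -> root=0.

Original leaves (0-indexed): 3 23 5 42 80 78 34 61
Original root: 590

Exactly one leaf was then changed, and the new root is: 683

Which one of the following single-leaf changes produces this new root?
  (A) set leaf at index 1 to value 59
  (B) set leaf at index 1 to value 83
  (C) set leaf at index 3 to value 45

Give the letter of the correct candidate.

Answer: C

Derivation:
Original leaves: [3, 23, 5, 42, 80, 78, 34, 61]
Target new root: 683
Try each candidate change and compute the resulting root:
Candidate A: set leaf[1] = 59 -> leaves = [3, 59, 5, 42, 80, 78, 34, 61]
  L0: [3, 59, 5, 42, 80, 78, 34, 61]
  L1: h(3,59)=(3*31+59)%997=152 h(5,42)=(5*31+42)%997=197 h(80,78)=(80*31+78)%997=564 h(34,61)=(34*31+61)%997=118 -> [152, 197, 564, 118]
  L2: h(152,197)=(152*31+197)%997=921 h(564,118)=(564*31+118)%997=653 -> [921, 653]
  L3: h(921,653)=(921*31+653)%997=291 -> [291]
  root = 291 != target 683
Candidate B: set leaf[1] = 83 -> leaves = [3, 83, 5, 42, 80, 78, 34, 61]
  L0: [3, 83, 5, 42, 80, 78, 34, 61]
  L1: h(3,83)=(3*31+83)%997=176 h(5,42)=(5*31+42)%997=197 h(80,78)=(80*31+78)%997=564 h(34,61)=(34*31+61)%997=118 -> [176, 197, 564, 118]
  L2: h(176,197)=(176*31+197)%997=668 h(564,118)=(564*31+118)%997=653 -> [668, 653]
  L3: h(668,653)=(668*31+653)%997=424 -> [424]
  root = 424 != target 683
Candidate C: set leaf[3] = 45 -> leaves = [3, 23, 5, 45, 80, 78, 34, 61]
  L0: [3, 23, 5, 45, 80, 78, 34, 61]
  L1: h(3,23)=(3*31+23)%997=116 h(5,45)=(5*31+45)%997=200 h(80,78)=(80*31+78)%997=564 h(34,61)=(34*31+61)%997=118 -> [116, 200, 564, 118]
  L2: h(116,200)=(116*31+200)%997=805 h(564,118)=(564*31+118)%997=653 -> [805, 653]
  L3: h(805,653)=(805*31+653)%997=683 -> [683]
  root = 683 == target 683  ** MATCH **
Candidate C produces the target root.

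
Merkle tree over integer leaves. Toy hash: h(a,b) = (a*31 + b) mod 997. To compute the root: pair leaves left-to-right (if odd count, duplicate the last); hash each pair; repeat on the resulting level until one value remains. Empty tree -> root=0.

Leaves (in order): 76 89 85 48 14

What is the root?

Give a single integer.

L0: [76, 89, 85, 48, 14]
L1: h(76,89)=(76*31+89)%997=451 h(85,48)=(85*31+48)%997=689 h(14,14)=(14*31+14)%997=448 -> [451, 689, 448]
L2: h(451,689)=(451*31+689)%997=712 h(448,448)=(448*31+448)%997=378 -> [712, 378]
L3: h(712,378)=(712*31+378)%997=516 -> [516]

Answer: 516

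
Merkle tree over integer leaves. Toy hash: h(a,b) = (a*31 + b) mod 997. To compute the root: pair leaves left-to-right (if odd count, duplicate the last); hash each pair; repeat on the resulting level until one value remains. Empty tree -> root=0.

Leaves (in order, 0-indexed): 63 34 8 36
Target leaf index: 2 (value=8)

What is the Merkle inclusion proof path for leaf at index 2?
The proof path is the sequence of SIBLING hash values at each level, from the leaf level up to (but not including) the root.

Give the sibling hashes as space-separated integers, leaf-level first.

Answer: 36 990

Derivation:
L0 (leaves): [63, 34, 8, 36], target index=2
L1: h(63,34)=(63*31+34)%997=990 [pair 0] h(8,36)=(8*31+36)%997=284 [pair 1] -> [990, 284]
  Sibling for proof at L0: 36
L2: h(990,284)=(990*31+284)%997=67 [pair 0] -> [67]
  Sibling for proof at L1: 990
Root: 67
Proof path (sibling hashes from leaf to root): [36, 990]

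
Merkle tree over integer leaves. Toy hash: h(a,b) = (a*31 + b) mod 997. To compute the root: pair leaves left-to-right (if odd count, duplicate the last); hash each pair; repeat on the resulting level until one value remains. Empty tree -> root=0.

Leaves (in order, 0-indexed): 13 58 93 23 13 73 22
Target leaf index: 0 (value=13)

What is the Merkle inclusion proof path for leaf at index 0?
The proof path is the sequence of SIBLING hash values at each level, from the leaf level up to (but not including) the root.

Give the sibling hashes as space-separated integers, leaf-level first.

L0 (leaves): [13, 58, 93, 23, 13, 73, 22], target index=0
L1: h(13,58)=(13*31+58)%997=461 [pair 0] h(93,23)=(93*31+23)%997=912 [pair 1] h(13,73)=(13*31+73)%997=476 [pair 2] h(22,22)=(22*31+22)%997=704 [pair 3] -> [461, 912, 476, 704]
  Sibling for proof at L0: 58
L2: h(461,912)=(461*31+912)%997=248 [pair 0] h(476,704)=(476*31+704)%997=505 [pair 1] -> [248, 505]
  Sibling for proof at L1: 912
L3: h(248,505)=(248*31+505)%997=217 [pair 0] -> [217]
  Sibling for proof at L2: 505
Root: 217
Proof path (sibling hashes from leaf to root): [58, 912, 505]

Answer: 58 912 505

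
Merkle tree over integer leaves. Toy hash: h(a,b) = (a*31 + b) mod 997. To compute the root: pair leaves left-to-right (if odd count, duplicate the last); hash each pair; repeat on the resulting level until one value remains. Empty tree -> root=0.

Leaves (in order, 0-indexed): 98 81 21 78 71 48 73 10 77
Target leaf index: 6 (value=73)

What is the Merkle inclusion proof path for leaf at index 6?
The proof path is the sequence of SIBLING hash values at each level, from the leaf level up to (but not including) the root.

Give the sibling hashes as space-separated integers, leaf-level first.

L0 (leaves): [98, 81, 21, 78, 71, 48, 73, 10, 77], target index=6
L1: h(98,81)=(98*31+81)%997=128 [pair 0] h(21,78)=(21*31+78)%997=729 [pair 1] h(71,48)=(71*31+48)%997=255 [pair 2] h(73,10)=(73*31+10)%997=279 [pair 3] h(77,77)=(77*31+77)%997=470 [pair 4] -> [128, 729, 255, 279, 470]
  Sibling for proof at L0: 10
L2: h(128,729)=(128*31+729)%997=709 [pair 0] h(255,279)=(255*31+279)%997=208 [pair 1] h(470,470)=(470*31+470)%997=85 [pair 2] -> [709, 208, 85]
  Sibling for proof at L1: 255
L3: h(709,208)=(709*31+208)%997=253 [pair 0] h(85,85)=(85*31+85)%997=726 [pair 1] -> [253, 726]
  Sibling for proof at L2: 709
L4: h(253,726)=(253*31+726)%997=593 [pair 0] -> [593]
  Sibling for proof at L3: 726
Root: 593
Proof path (sibling hashes from leaf to root): [10, 255, 709, 726]

Answer: 10 255 709 726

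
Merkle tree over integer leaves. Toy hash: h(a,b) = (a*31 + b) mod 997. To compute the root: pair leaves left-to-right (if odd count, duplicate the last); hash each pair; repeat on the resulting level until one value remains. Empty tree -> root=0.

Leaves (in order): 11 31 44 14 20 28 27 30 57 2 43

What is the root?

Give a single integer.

L0: [11, 31, 44, 14, 20, 28, 27, 30, 57, 2, 43]
L1: h(11,31)=(11*31+31)%997=372 h(44,14)=(44*31+14)%997=381 h(20,28)=(20*31+28)%997=648 h(27,30)=(27*31+30)%997=867 h(57,2)=(57*31+2)%997=772 h(43,43)=(43*31+43)%997=379 -> [372, 381, 648, 867, 772, 379]
L2: h(372,381)=(372*31+381)%997=946 h(648,867)=(648*31+867)%997=18 h(772,379)=(772*31+379)%997=383 -> [946, 18, 383]
L3: h(946,18)=(946*31+18)%997=431 h(383,383)=(383*31+383)%997=292 -> [431, 292]
L4: h(431,292)=(431*31+292)%997=692 -> [692]

Answer: 692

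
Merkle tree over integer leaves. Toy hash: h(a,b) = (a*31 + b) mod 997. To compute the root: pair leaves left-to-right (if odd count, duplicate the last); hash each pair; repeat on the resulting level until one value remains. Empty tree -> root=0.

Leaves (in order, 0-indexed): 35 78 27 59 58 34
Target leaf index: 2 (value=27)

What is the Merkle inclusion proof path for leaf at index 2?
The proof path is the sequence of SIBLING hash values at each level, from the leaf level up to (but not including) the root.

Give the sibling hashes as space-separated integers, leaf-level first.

L0 (leaves): [35, 78, 27, 59, 58, 34], target index=2
L1: h(35,78)=(35*31+78)%997=166 [pair 0] h(27,59)=(27*31+59)%997=896 [pair 1] h(58,34)=(58*31+34)%997=835 [pair 2] -> [166, 896, 835]
  Sibling for proof at L0: 59
L2: h(166,896)=(166*31+896)%997=60 [pair 0] h(835,835)=(835*31+835)%997=798 [pair 1] -> [60, 798]
  Sibling for proof at L1: 166
L3: h(60,798)=(60*31+798)%997=664 [pair 0] -> [664]
  Sibling for proof at L2: 798
Root: 664
Proof path (sibling hashes from leaf to root): [59, 166, 798]

Answer: 59 166 798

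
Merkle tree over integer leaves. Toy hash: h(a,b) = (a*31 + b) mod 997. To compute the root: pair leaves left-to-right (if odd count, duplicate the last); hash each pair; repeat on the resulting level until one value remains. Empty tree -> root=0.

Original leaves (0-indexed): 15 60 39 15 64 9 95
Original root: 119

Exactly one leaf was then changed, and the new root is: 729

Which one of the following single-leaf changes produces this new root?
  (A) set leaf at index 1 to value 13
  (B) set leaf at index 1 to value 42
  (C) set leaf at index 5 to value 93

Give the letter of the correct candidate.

Original leaves: [15, 60, 39, 15, 64, 9, 95]
Target new root: 729
Try each candidate change and compute the resulting root:
Candidate A: set leaf[1] = 13 -> leaves = [15, 13, 39, 15, 64, 9, 95]
  L0: [15, 13, 39, 15, 64, 9, 95]
  L1: h(15,13)=(15*31+13)%997=478 h(39,15)=(39*31+15)%997=227 h(64,9)=(64*31+9)%997=996 h(95,95)=(95*31+95)%997=49 -> [478, 227, 996, 49]
  L2: h(478,227)=(478*31+227)%997=90 h(996,49)=(996*31+49)%997=18 -> [90, 18]
  L3: h(90,18)=(90*31+18)%997=814 -> [814]
  root = 814 != target 729
Candidate B: set leaf[1] = 42 -> leaves = [15, 42, 39, 15, 64, 9, 95]
  L0: [15, 42, 39, 15, 64, 9, 95]
  L1: h(15,42)=(15*31+42)%997=507 h(39,15)=(39*31+15)%997=227 h(64,9)=(64*31+9)%997=996 h(95,95)=(95*31+95)%997=49 -> [507, 227, 996, 49]
  L2: h(507,227)=(507*31+227)%997=989 h(996,49)=(996*31+49)%997=18 -> [989, 18]
  L3: h(989,18)=(989*31+18)%997=767 -> [767]
  root = 767 != target 729
Candidate C: set leaf[5] = 93 -> leaves = [15, 60, 39, 15, 64, 93, 95]
  L0: [15, 60, 39, 15, 64, 93, 95]
  L1: h(15,60)=(15*31+60)%997=525 h(39,15)=(39*31+15)%997=227 h(64,93)=(64*31+93)%997=83 h(95,95)=(95*31+95)%997=49 -> [525, 227, 83, 49]
  L2: h(525,227)=(525*31+227)%997=550 h(83,49)=(83*31+49)%997=628 -> [550, 628]
  L3: h(550,628)=(550*31+628)%997=729 -> [729]
  root = 729 == target 729  ** MATCH **
Candidate C produces the target root.

Answer: C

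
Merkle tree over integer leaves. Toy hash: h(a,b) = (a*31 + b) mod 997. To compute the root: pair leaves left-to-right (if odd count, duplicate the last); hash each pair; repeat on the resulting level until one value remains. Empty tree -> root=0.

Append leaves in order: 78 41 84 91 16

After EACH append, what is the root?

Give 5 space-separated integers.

Answer: 78 465 154 161 438

Derivation:
After append 78 (leaves=[78]):
  L0: [78]
  root=78
After append 41 (leaves=[78, 41]):
  L0: [78, 41]
  L1: h(78,41)=(78*31+41)%997=465 -> [465]
  root=465
After append 84 (leaves=[78, 41, 84]):
  L0: [78, 41, 84]
  L1: h(78,41)=(78*31+41)%997=465 h(84,84)=(84*31+84)%997=694 -> [465, 694]
  L2: h(465,694)=(465*31+694)%997=154 -> [154]
  root=154
After append 91 (leaves=[78, 41, 84, 91]):
  L0: [78, 41, 84, 91]
  L1: h(78,41)=(78*31+41)%997=465 h(84,91)=(84*31+91)%997=701 -> [465, 701]
  L2: h(465,701)=(465*31+701)%997=161 -> [161]
  root=161
After append 16 (leaves=[78, 41, 84, 91, 16]):
  L0: [78, 41, 84, 91, 16]
  L1: h(78,41)=(78*31+41)%997=465 h(84,91)=(84*31+91)%997=701 h(16,16)=(16*31+16)%997=512 -> [465, 701, 512]
  L2: h(465,701)=(465*31+701)%997=161 h(512,512)=(512*31+512)%997=432 -> [161, 432]
  L3: h(161,432)=(161*31+432)%997=438 -> [438]
  root=438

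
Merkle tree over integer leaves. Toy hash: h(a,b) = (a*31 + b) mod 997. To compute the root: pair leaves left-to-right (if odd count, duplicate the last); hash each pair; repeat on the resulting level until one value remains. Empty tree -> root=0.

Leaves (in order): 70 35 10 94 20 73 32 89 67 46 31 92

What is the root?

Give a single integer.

Answer: 964

Derivation:
L0: [70, 35, 10, 94, 20, 73, 32, 89, 67, 46, 31, 92]
L1: h(70,35)=(70*31+35)%997=211 h(10,94)=(10*31+94)%997=404 h(20,73)=(20*31+73)%997=693 h(32,89)=(32*31+89)%997=84 h(67,46)=(67*31+46)%997=129 h(31,92)=(31*31+92)%997=56 -> [211, 404, 693, 84, 129, 56]
L2: h(211,404)=(211*31+404)%997=963 h(693,84)=(693*31+84)%997=630 h(129,56)=(129*31+56)%997=67 -> [963, 630, 67]
L3: h(963,630)=(963*31+630)%997=573 h(67,67)=(67*31+67)%997=150 -> [573, 150]
L4: h(573,150)=(573*31+150)%997=964 -> [964]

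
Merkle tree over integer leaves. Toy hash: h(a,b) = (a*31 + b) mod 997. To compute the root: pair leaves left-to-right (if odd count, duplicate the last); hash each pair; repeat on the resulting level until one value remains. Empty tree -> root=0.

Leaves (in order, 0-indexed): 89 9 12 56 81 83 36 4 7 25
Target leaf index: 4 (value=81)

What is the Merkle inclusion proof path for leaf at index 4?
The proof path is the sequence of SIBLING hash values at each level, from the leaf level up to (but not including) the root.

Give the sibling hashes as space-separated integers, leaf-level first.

Answer: 83 123 494 552

Derivation:
L0 (leaves): [89, 9, 12, 56, 81, 83, 36, 4, 7, 25], target index=4
L1: h(89,9)=(89*31+9)%997=774 [pair 0] h(12,56)=(12*31+56)%997=428 [pair 1] h(81,83)=(81*31+83)%997=600 [pair 2] h(36,4)=(36*31+4)%997=123 [pair 3] h(7,25)=(7*31+25)%997=242 [pair 4] -> [774, 428, 600, 123, 242]
  Sibling for proof at L0: 83
L2: h(774,428)=(774*31+428)%997=494 [pair 0] h(600,123)=(600*31+123)%997=777 [pair 1] h(242,242)=(242*31+242)%997=765 [pair 2] -> [494, 777, 765]
  Sibling for proof at L1: 123
L3: h(494,777)=(494*31+777)%997=139 [pair 0] h(765,765)=(765*31+765)%997=552 [pair 1] -> [139, 552]
  Sibling for proof at L2: 494
L4: h(139,552)=(139*31+552)%997=873 [pair 0] -> [873]
  Sibling for proof at L3: 552
Root: 873
Proof path (sibling hashes from leaf to root): [83, 123, 494, 552]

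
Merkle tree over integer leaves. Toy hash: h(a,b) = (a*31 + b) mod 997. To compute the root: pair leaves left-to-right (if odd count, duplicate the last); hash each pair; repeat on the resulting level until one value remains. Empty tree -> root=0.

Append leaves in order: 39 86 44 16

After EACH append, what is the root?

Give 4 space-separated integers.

After append 39 (leaves=[39]):
  L0: [39]
  root=39
After append 86 (leaves=[39, 86]):
  L0: [39, 86]
  L1: h(39,86)=(39*31+86)%997=298 -> [298]
  root=298
After append 44 (leaves=[39, 86, 44]):
  L0: [39, 86, 44]
  L1: h(39,86)=(39*31+86)%997=298 h(44,44)=(44*31+44)%997=411 -> [298, 411]
  L2: h(298,411)=(298*31+411)%997=676 -> [676]
  root=676
After append 16 (leaves=[39, 86, 44, 16]):
  L0: [39, 86, 44, 16]
  L1: h(39,86)=(39*31+86)%997=298 h(44,16)=(44*31+16)%997=383 -> [298, 383]
  L2: h(298,383)=(298*31+383)%997=648 -> [648]
  root=648

Answer: 39 298 676 648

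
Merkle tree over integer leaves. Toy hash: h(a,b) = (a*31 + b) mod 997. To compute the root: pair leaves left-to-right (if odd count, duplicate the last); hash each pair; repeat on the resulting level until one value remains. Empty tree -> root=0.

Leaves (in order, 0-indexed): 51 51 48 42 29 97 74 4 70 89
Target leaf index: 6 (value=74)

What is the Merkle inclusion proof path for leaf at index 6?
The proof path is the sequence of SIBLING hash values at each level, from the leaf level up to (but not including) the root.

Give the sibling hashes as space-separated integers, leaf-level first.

L0 (leaves): [51, 51, 48, 42, 29, 97, 74, 4, 70, 89], target index=6
L1: h(51,51)=(51*31+51)%997=635 [pair 0] h(48,42)=(48*31+42)%997=533 [pair 1] h(29,97)=(29*31+97)%997=996 [pair 2] h(74,4)=(74*31+4)%997=304 [pair 3] h(70,89)=(70*31+89)%997=265 [pair 4] -> [635, 533, 996, 304, 265]
  Sibling for proof at L0: 4
L2: h(635,533)=(635*31+533)%997=278 [pair 0] h(996,304)=(996*31+304)%997=273 [pair 1] h(265,265)=(265*31+265)%997=504 [pair 2] -> [278, 273, 504]
  Sibling for proof at L1: 996
L3: h(278,273)=(278*31+273)%997=915 [pair 0] h(504,504)=(504*31+504)%997=176 [pair 1] -> [915, 176]
  Sibling for proof at L2: 278
L4: h(915,176)=(915*31+176)%997=625 [pair 0] -> [625]
  Sibling for proof at L3: 176
Root: 625
Proof path (sibling hashes from leaf to root): [4, 996, 278, 176]

Answer: 4 996 278 176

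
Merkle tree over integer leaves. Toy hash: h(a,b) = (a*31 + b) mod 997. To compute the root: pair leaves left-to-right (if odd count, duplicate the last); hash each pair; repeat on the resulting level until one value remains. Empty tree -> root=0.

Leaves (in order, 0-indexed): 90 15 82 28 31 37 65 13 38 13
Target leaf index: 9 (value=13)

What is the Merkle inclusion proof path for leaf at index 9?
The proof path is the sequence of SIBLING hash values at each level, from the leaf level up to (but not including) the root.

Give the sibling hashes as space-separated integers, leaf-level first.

Answer: 38 194 226 689

Derivation:
L0 (leaves): [90, 15, 82, 28, 31, 37, 65, 13, 38, 13], target index=9
L1: h(90,15)=(90*31+15)%997=811 [pair 0] h(82,28)=(82*31+28)%997=576 [pair 1] h(31,37)=(31*31+37)%997=1 [pair 2] h(65,13)=(65*31+13)%997=34 [pair 3] h(38,13)=(38*31+13)%997=194 [pair 4] -> [811, 576, 1, 34, 194]
  Sibling for proof at L0: 38
L2: h(811,576)=(811*31+576)%997=792 [pair 0] h(1,34)=(1*31+34)%997=65 [pair 1] h(194,194)=(194*31+194)%997=226 [pair 2] -> [792, 65, 226]
  Sibling for proof at L1: 194
L3: h(792,65)=(792*31+65)%997=689 [pair 0] h(226,226)=(226*31+226)%997=253 [pair 1] -> [689, 253]
  Sibling for proof at L2: 226
L4: h(689,253)=(689*31+253)%997=675 [pair 0] -> [675]
  Sibling for proof at L3: 689
Root: 675
Proof path (sibling hashes from leaf to root): [38, 194, 226, 689]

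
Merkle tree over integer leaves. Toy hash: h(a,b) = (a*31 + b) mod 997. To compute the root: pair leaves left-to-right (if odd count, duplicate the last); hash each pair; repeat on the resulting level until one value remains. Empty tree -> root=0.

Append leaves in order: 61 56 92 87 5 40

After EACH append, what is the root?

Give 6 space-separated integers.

After append 61 (leaves=[61]):
  L0: [61]
  root=61
After append 56 (leaves=[61, 56]):
  L0: [61, 56]
  L1: h(61,56)=(61*31+56)%997=950 -> [950]
  root=950
After append 92 (leaves=[61, 56, 92]):
  L0: [61, 56, 92]
  L1: h(61,56)=(61*31+56)%997=950 h(92,92)=(92*31+92)%997=950 -> [950, 950]
  L2: h(950,950)=(950*31+950)%997=490 -> [490]
  root=490
After append 87 (leaves=[61, 56, 92, 87]):
  L0: [61, 56, 92, 87]
  L1: h(61,56)=(61*31+56)%997=950 h(92,87)=(92*31+87)%997=945 -> [950, 945]
  L2: h(950,945)=(950*31+945)%997=485 -> [485]
  root=485
After append 5 (leaves=[61, 56, 92, 87, 5]):
  L0: [61, 56, 92, 87, 5]
  L1: h(61,56)=(61*31+56)%997=950 h(92,87)=(92*31+87)%997=945 h(5,5)=(5*31+5)%997=160 -> [950, 945, 160]
  L2: h(950,945)=(950*31+945)%997=485 h(160,160)=(160*31+160)%997=135 -> [485, 135]
  L3: h(485,135)=(485*31+135)%997=215 -> [215]
  root=215
After append 40 (leaves=[61, 56, 92, 87, 5, 40]):
  L0: [61, 56, 92, 87, 5, 40]
  L1: h(61,56)=(61*31+56)%997=950 h(92,87)=(92*31+87)%997=945 h(5,40)=(5*31+40)%997=195 -> [950, 945, 195]
  L2: h(950,945)=(950*31+945)%997=485 h(195,195)=(195*31+195)%997=258 -> [485, 258]
  L3: h(485,258)=(485*31+258)%997=338 -> [338]
  root=338

Answer: 61 950 490 485 215 338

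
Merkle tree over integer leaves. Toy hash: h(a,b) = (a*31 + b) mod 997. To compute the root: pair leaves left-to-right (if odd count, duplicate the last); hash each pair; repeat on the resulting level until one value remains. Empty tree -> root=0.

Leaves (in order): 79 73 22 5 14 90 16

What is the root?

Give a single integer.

Answer: 102

Derivation:
L0: [79, 73, 22, 5, 14, 90, 16]
L1: h(79,73)=(79*31+73)%997=528 h(22,5)=(22*31+5)%997=687 h(14,90)=(14*31+90)%997=524 h(16,16)=(16*31+16)%997=512 -> [528, 687, 524, 512]
L2: h(528,687)=(528*31+687)%997=106 h(524,512)=(524*31+512)%997=804 -> [106, 804]
L3: h(106,804)=(106*31+804)%997=102 -> [102]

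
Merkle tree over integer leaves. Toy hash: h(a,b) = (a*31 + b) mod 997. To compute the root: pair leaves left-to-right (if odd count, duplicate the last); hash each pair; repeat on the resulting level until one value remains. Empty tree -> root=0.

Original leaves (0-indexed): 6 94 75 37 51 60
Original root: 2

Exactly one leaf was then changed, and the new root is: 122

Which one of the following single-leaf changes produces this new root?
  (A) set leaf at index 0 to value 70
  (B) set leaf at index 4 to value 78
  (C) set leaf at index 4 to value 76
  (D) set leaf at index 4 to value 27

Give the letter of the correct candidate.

Answer: D

Derivation:
Original leaves: [6, 94, 75, 37, 51, 60]
Target new root: 122
Try each candidate change and compute the resulting root:
Candidate A: set leaf[0] = 70 -> leaves = [70, 94, 75, 37, 51, 60]
  L0: [70, 94, 75, 37, 51, 60]
  L1: h(70,94)=(70*31+94)%997=270 h(75,37)=(75*31+37)%997=368 h(51,60)=(51*31+60)%997=644 -> [270, 368, 644]
  L2: h(270,368)=(270*31+368)%997=762 h(644,644)=(644*31+644)%997=668 -> [762, 668]
  L3: h(762,668)=(762*31+668)%997=362 -> [362]
  root = 362 != target 122
Candidate B: set leaf[4] = 78 -> leaves = [6, 94, 75, 37, 78, 60]
  L0: [6, 94, 75, 37, 78, 60]
  L1: h(6,94)=(6*31+94)%997=280 h(75,37)=(75*31+37)%997=368 h(78,60)=(78*31+60)%997=484 -> [280, 368, 484]
  L2: h(280,368)=(280*31+368)%997=75 h(484,484)=(484*31+484)%997=533 -> [75, 533]
  L3: h(75,533)=(75*31+533)%997=864 -> [864]
  root = 864 != target 122
Candidate C: set leaf[4] = 76 -> leaves = [6, 94, 75, 37, 76, 60]
  L0: [6, 94, 75, 37, 76, 60]
  L1: h(6,94)=(6*31+94)%997=280 h(75,37)=(75*31+37)%997=368 h(76,60)=(76*31+60)%997=422 -> [280, 368, 422]
  L2: h(280,368)=(280*31+368)%997=75 h(422,422)=(422*31+422)%997=543 -> [75, 543]
  L3: h(75,543)=(75*31+543)%997=874 -> [874]
  root = 874 != target 122
Candidate D: set leaf[4] = 27 -> leaves = [6, 94, 75, 37, 27, 60]
  L0: [6, 94, 75, 37, 27, 60]
  L1: h(6,94)=(6*31+94)%997=280 h(75,37)=(75*31+37)%997=368 h(27,60)=(27*31+60)%997=897 -> [280, 368, 897]
  L2: h(280,368)=(280*31+368)%997=75 h(897,897)=(897*31+897)%997=788 -> [75, 788]
  L3: h(75,788)=(75*31+788)%997=122 -> [122]
  root = 122 == target 122  ** MATCH **
Candidate D produces the target root.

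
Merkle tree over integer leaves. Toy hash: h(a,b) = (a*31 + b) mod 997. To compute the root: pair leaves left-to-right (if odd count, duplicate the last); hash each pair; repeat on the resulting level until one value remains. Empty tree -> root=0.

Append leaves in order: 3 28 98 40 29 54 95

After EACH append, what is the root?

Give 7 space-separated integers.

Answer: 3 121 905 847 121 921 17

Derivation:
After append 3 (leaves=[3]):
  L0: [3]
  root=3
After append 28 (leaves=[3, 28]):
  L0: [3, 28]
  L1: h(3,28)=(3*31+28)%997=121 -> [121]
  root=121
After append 98 (leaves=[3, 28, 98]):
  L0: [3, 28, 98]
  L1: h(3,28)=(3*31+28)%997=121 h(98,98)=(98*31+98)%997=145 -> [121, 145]
  L2: h(121,145)=(121*31+145)%997=905 -> [905]
  root=905
After append 40 (leaves=[3, 28, 98, 40]):
  L0: [3, 28, 98, 40]
  L1: h(3,28)=(3*31+28)%997=121 h(98,40)=(98*31+40)%997=87 -> [121, 87]
  L2: h(121,87)=(121*31+87)%997=847 -> [847]
  root=847
After append 29 (leaves=[3, 28, 98, 40, 29]):
  L0: [3, 28, 98, 40, 29]
  L1: h(3,28)=(3*31+28)%997=121 h(98,40)=(98*31+40)%997=87 h(29,29)=(29*31+29)%997=928 -> [121, 87, 928]
  L2: h(121,87)=(121*31+87)%997=847 h(928,928)=(928*31+928)%997=783 -> [847, 783]
  L3: h(847,783)=(847*31+783)%997=121 -> [121]
  root=121
After append 54 (leaves=[3, 28, 98, 40, 29, 54]):
  L0: [3, 28, 98, 40, 29, 54]
  L1: h(3,28)=(3*31+28)%997=121 h(98,40)=(98*31+40)%997=87 h(29,54)=(29*31+54)%997=953 -> [121, 87, 953]
  L2: h(121,87)=(121*31+87)%997=847 h(953,953)=(953*31+953)%997=586 -> [847, 586]
  L3: h(847,586)=(847*31+586)%997=921 -> [921]
  root=921
After append 95 (leaves=[3, 28, 98, 40, 29, 54, 95]):
  L0: [3, 28, 98, 40, 29, 54, 95]
  L1: h(3,28)=(3*31+28)%997=121 h(98,40)=(98*31+40)%997=87 h(29,54)=(29*31+54)%997=953 h(95,95)=(95*31+95)%997=49 -> [121, 87, 953, 49]
  L2: h(121,87)=(121*31+87)%997=847 h(953,49)=(953*31+49)%997=679 -> [847, 679]
  L3: h(847,679)=(847*31+679)%997=17 -> [17]
  root=17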